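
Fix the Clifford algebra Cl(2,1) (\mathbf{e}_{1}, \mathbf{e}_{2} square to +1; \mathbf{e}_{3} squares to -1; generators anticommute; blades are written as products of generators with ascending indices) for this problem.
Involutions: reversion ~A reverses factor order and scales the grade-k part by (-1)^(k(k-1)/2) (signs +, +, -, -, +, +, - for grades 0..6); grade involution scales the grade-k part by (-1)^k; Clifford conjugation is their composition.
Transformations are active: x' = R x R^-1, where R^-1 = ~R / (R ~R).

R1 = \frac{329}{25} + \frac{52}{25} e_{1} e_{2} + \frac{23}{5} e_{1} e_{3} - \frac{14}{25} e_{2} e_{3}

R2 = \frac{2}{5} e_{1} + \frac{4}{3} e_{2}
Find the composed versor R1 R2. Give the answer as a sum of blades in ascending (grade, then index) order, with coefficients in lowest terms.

Distribute over the terms of R2 (each basis-blade product reordered to ascending indices, repeated generators contracted through their squares):
R1 (\frac{2}{5} e_{1}) = \frac{658}{125} e_{1} - \frac{104}{125} e_{2} - \frac{46}{25} e_{3} - \frac{28}{125} e_{1} e_{2} e_{3}
R1 (\frac{4}{3} e_{2}) = \frac{208}{75} e_{1} + \frac{1316}{75} e_{2} + \frac{56}{75} e_{3} - \frac{92}{15} e_{1} e_{2} e_{3}
Summing the partial products and collecting blades:
Answer: \frac{3014}{375} e_{1} + \frac{6268}{375} e_{2} - \frac{82}{75} e_{3} - \frac{2384}{375} e_{1} e_{2} e_{3}


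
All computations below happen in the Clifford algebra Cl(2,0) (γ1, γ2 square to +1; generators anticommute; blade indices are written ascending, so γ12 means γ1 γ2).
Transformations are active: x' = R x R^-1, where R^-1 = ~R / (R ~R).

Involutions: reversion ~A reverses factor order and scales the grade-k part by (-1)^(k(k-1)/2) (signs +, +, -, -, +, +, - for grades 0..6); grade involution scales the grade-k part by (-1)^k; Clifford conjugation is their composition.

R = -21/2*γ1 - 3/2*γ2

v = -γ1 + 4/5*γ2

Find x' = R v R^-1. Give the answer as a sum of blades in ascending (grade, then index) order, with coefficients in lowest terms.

~R = -21/2*γ1 - 3/2*γ2, and R ~R = 225/2, so R^-1 = ~R / (225/2).
R v = 93/10 - 99/10*γ12
Answer: -92/125*γ1 - 131/125*γ2


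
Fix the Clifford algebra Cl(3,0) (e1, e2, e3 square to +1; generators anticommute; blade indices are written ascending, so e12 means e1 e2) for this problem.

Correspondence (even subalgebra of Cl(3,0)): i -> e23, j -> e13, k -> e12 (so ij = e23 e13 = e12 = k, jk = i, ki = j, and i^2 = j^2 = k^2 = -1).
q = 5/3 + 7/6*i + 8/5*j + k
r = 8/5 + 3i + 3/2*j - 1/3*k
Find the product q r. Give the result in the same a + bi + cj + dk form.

In blades: q = 5/3 + e12 + 8/5*e13 + 7/6*e23, r = 8/5 - 1/3*e12 + 3/2*e13 + 3*e23.
Distribute q over r term by term (generator squares from the signature, products reordered to ascending indices): (5/3)*r = 8/3 - 5/9*e12 + 5/2*e13 + 5*e23; (e12)*r = 1/3 + 8/5*e12 + 3*e13 - 3/2*e23; (8/5*e13)*r = -12/5 - 24/5*e12 + 64/25*e13 - 8/15*e23; (7/6*e23)*r = -7/2 + 7/4*e12 + 7/18*e13 + 28/15*e23.
Sum: -29/10 - 361/180*e12 + 1901/225*e13 + 29/6*e23; translating back through the correspondence:
Answer: -29/10 + 29/6*i + 1901/225*j - 361/180*k


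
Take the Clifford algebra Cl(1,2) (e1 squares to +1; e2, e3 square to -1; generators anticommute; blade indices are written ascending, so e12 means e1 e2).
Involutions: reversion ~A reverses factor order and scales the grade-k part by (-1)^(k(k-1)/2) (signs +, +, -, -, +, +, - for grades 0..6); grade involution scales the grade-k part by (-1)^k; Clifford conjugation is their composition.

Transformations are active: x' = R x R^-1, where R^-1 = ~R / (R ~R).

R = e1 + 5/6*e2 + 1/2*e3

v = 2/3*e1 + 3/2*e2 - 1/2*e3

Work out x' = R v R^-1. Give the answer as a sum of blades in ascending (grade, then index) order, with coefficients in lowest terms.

~R = e1 + 5/6*e2 + 1/2*e3, and R ~R = 1/18, so R^-1 = ~R / (1/18).
R v = -1/3 + 17/18*e12 - 5/6*e13 - 7/6*e23
Answer: -38/3*e1 - 23/2*e2 - 11/2*e3


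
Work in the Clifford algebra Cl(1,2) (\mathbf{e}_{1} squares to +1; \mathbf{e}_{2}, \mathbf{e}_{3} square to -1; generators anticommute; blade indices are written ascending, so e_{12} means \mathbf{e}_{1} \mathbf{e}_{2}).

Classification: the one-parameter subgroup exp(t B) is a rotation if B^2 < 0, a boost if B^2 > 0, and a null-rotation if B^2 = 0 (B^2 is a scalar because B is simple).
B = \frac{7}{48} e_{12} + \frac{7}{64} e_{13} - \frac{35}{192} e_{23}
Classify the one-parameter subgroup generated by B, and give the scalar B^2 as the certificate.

B^2 term by term: the squares give (\frac{7}{48})^2*(e_{12})^2 + (\frac{7}{64})^2*(e_{13})^2 + (-\frac{35}{192})^2*(e_{23})^2 = \frac{49}{2304}*(+1) + \frac{49}{4096}*(+1) + \frac{1225}{36864}*(-1) = 0 (each basis 2-blade squares to minus the product of its generators' squares); cross terms between blades sharing an index anticommute and cancel. So B^2 = 0.
Answer: null-rotation, certificate B^2 = 0. Why this suffices: the scalar 0 survives any versor conjugation, so its sign alone determines the class however B is presented.


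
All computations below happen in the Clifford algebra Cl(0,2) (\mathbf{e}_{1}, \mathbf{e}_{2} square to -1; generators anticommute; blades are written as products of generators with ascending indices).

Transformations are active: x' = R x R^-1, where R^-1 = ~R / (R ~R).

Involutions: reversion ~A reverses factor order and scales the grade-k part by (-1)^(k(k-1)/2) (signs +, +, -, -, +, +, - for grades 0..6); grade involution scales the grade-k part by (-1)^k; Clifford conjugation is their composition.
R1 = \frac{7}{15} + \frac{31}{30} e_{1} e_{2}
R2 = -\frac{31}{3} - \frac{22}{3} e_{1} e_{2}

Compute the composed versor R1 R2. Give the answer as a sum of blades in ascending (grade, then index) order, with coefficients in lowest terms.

Distribute over the terms of R1 (each basis-blade product reordered to ascending indices, repeated generators contracted through their squares):
(\frac{7}{15}) R2 = -\frac{217}{45} - \frac{154}{45} e_{1} e_{2}
(\frac{31}{30} e_{1} e_{2}) R2 = \frac{341}{45} - \frac{961}{90} e_{1} e_{2}
Summing the partial products and collecting blades:
Answer: \frac{124}{45} - \frac{141}{10} e_{1} e_{2}


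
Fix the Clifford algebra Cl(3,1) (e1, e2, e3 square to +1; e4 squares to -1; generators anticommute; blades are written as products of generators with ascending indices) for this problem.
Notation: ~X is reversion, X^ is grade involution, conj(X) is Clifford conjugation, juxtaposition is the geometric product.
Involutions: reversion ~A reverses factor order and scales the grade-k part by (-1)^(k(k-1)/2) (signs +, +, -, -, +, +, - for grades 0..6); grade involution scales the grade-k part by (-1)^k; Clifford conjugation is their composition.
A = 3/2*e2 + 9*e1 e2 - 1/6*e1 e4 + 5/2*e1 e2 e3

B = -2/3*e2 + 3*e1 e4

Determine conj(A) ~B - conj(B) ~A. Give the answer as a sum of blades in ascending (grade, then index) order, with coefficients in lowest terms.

first term: 1/2 + 6*e1 + 5/3*e1 e3 - 27*e2 e4 - 79/18*e1 e2 e4 - 15/2*e2 e3 e4
second term: 1/2 + 6*e1 + 5/3*e1 e3 + 27*e2 e4 + 79/18*e1 e2 e4 - 15/2*e2 e3 e4
Answer: -54*e2 e4 - 79/9*e1 e2 e4


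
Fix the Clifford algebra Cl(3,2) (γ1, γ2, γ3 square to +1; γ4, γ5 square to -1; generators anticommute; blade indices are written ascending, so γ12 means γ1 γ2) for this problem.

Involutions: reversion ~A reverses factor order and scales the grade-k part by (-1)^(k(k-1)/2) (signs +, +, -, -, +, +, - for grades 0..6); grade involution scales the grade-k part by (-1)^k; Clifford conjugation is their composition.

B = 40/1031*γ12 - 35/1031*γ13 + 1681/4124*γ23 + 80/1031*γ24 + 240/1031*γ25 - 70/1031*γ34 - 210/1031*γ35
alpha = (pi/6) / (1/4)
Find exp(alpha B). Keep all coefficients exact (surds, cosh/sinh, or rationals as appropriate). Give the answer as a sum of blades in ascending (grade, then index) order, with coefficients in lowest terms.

B^2 term by term: the squares give (40/1031)^2*(γ12)^2 + (-35/1031)^2*(γ13)^2 + (1681/4124)^2*(γ23)^2 + (80/1031)^2*(γ24)^2 + (240/1031)^2*(γ25)^2 + (-70/1031)^2*(γ34)^2 + (-210/1031)^2*(γ35)^2 = 1600/1062961*(-1) + 1225/1062961*(-1) + 2825761/17007376*(-1) + 6400/1062961*(+1) + 57600/1062961*(+1) + 4900/1062961*(+1) + 44100/1062961*(+1) = -1/16 (each basis 2-blade squares to minus the product of its generators' squares); cross terms between blades sharing an index anticommute and cancel; the commuting (index-disjoint) pairs give grade-4 terms 2*c*c'*(blade product), which cancel blade by blade — γ1234: -5600/1062961 + 5600/1062961 = 0; γ1235: -16800/1062961 + 16800/1062961 = 0; γ2345: 33600/1062961 - 33600/1062961 = 0 — confirming B is simple. So B^2 = -1/16.
B^2 = -1/16 — a negative square means the series sums to a rotation: l = 1/4, alpha*l = pi/6, so exp(alpha B) = cos(pi/6) + (sin(pi/6)/(1/4))*B = sqrt(3)/2 + (2)*B.
Answer: sqrt(3)/2 + 80/1031*γ12 - 70/1031*γ13 + 1681/2062*γ23 + 160/1031*γ24 + 480/1031*γ25 - 140/1031*γ34 - 420/1031*γ35


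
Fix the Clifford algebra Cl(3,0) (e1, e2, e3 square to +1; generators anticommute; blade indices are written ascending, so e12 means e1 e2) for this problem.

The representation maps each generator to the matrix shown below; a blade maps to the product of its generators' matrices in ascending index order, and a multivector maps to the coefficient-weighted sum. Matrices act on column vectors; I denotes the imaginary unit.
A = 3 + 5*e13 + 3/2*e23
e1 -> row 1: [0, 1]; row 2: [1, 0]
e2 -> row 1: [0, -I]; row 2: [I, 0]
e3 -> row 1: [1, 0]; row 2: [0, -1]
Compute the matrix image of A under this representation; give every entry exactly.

Bivector images (products of the table entries): rho(e13) = rho(e1)rho(e3) = row 1: [0, -1]; row 2: [1, 0]; rho(e23) = rho(e2)rho(e3) = row 1: [0, I]; row 2: [I, 0].
M = (3)*1 + (5)*rho(e13) + (3/2)*rho(e23), summed entrywise (1 is the identity matrix):
Answer: row 1: [3, -5 + 3*I/2]; row 2: [5 + 3*I/2, 3]


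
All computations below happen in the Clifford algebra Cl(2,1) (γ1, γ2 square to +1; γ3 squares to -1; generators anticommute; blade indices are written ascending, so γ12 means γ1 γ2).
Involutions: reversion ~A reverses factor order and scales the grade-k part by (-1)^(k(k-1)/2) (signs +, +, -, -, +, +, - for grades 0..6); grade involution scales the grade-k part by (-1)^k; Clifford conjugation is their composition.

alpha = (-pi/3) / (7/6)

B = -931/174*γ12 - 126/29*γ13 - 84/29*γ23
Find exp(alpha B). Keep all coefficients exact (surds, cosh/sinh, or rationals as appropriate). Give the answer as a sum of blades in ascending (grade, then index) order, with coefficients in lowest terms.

B^2 term by term: the squares give (-931/174)^2*(γ12)^2 + (-126/29)^2*(γ13)^2 + (-84/29)^2*(γ23)^2 = 866761/30276*(-1) + 15876/841*(+1) + 7056/841*(+1) = -49/36 (each basis 2-blade squares to minus the product of its generators' squares); cross terms between blades sharing an index anticommute and cancel. So B^2 = -49/36.
B^2 = -49/36 — since the square is negative, the closed form is circular: l = 7/6, alpha*l = -pi/3, so exp(alpha B) = cos(-pi/3) + (sin(-pi/3)/(7/6))*B = 1/2 + (-3*sqrt(3)/7)*B.
Answer: 1/2 + 133*sqrt(3)/58*γ12 + 54*sqrt(3)/29*γ13 + 36*sqrt(3)/29*γ23


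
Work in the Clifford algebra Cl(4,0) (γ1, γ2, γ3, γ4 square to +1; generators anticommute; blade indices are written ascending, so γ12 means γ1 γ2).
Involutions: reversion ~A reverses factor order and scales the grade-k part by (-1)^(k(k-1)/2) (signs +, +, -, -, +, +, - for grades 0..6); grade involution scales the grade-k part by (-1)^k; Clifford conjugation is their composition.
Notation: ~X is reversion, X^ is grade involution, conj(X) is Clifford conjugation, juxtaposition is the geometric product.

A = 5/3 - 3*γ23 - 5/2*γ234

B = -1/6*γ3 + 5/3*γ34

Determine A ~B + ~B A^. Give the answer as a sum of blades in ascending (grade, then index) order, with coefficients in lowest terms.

first term: -11/3*γ2 - 5/18*γ3 + 55/12*γ24 - 25/9*γ34
second term: 11/3*γ2 - 5/18*γ3 - 55/12*γ24 - 25/9*γ34
Answer: -5/9*γ3 - 50/9*γ34


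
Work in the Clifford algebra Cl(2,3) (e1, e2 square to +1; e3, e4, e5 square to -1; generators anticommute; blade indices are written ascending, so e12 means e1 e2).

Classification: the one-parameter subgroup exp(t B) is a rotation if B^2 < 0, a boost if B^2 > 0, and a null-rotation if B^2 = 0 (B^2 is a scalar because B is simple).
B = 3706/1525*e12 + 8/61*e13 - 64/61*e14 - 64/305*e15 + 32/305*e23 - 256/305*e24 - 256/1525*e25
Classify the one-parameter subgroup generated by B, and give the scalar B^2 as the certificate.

B^2 term by term: the squares give (3706/1525)^2*(e12)^2 + (8/61)^2*(e13)^2 + (-64/61)^2*(e14)^2 + (-64/305)^2*(e15)^2 + (32/305)^2*(e23)^2 + (-256/305)^2*(e24)^2 + (-256/1525)^2*(e25)^2 = 13734436/2325625*(-1) + 64/3721*(+1) + 4096/3721*(+1) + 4096/93025*(+1) + 1024/93025*(+1) + 65536/93025*(+1) + 65536/2325625*(+1) = -4 (each basis 2-blade squares to minus the product of its generators' squares); cross terms between blades sharing an index anticommute and cancel; the commuting (index-disjoint) pairs give grade-4 terms 2*c*c'*(blade product), which cancel blade by blade — e1234: 4096/18605 - 4096/18605 = 0; e1235: 4096/93025 - 4096/93025 = 0; e1245: -32768/93025 + 32768/93025 = 0 — confirming B is simple. So B^2 = -4.
Answer: rotation, certificate B^2 = -4. Check the certificate: B^2 = -4, and that sign is decisive whatever form B takes.


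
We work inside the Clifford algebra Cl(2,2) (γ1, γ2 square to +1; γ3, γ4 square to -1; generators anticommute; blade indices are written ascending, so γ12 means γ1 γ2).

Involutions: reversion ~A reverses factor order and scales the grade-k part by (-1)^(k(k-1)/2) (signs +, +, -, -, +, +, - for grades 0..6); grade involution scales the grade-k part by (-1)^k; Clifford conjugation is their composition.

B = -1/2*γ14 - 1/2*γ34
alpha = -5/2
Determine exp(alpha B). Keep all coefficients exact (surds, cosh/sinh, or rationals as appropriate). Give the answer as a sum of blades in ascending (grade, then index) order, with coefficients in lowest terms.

B^2 term by term: the squares give (-1/2)^2*(γ14)^2 + (-1/2)^2*(γ34)^2 = 1/4*(+1) + 1/4*(-1) = 0 (each basis 2-blade squares to minus the product of its generators' squares); cross terms between blades sharing an index anticommute and cancel. So B^2 = 0.
B^2 = 0, so the series closes: exp(alpha B) = 1 + alpha B (parabolic case).
Answer: 1 + 5/4*γ14 + 5/4*γ34


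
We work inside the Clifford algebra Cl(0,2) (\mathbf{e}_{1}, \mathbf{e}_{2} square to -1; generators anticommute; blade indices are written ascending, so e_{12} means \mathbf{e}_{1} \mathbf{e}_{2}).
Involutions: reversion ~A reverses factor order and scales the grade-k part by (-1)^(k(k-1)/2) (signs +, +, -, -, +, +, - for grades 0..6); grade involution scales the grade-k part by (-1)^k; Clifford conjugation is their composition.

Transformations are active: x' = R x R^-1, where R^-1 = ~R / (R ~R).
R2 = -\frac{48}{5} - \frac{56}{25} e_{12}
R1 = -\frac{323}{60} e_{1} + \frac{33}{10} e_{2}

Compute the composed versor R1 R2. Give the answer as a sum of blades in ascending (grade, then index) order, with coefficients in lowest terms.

Distribute over the terms of R1 (each basis-blade product reordered to ascending indices, repeated generators contracted through their squares):
(-\frac{323}{60} e_{1}) R2 = \frac{1292}{25} e_{1} - \frac{4522}{375} e_{2}
(\frac{33}{10} e_{2}) R2 = -\frac{924}{125} e_{1} - \frac{792}{25} e_{2}
Summing the partial products and collecting blades:
Answer: \frac{5536}{125} e_{1} - \frac{16402}{375} e_{2}


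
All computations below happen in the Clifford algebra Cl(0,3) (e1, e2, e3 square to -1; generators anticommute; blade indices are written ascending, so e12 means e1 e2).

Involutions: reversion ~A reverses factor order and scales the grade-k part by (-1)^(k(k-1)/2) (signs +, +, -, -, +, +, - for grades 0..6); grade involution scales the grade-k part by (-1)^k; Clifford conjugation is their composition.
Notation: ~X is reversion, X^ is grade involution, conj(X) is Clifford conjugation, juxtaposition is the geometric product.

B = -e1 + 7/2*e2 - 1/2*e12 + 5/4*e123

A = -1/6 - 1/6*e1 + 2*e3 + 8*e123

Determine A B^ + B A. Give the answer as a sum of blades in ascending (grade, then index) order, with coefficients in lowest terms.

first term: -59/6 - 1/6*e1 + 1/2*e2 + 4*e3 + 19/6*e12 - 30*e13 - 29/24*e23 - 19/24*e123
second term: 59/6 + 1/6*e1 - 1/2*e2 + 4*e3 - 11/6*e12 + 26*e13 + 365/24*e23 - 29/24*e123
Answer: 8*e3 + 4/3*e12 - 4*e13 + 14*e23 - 2*e123


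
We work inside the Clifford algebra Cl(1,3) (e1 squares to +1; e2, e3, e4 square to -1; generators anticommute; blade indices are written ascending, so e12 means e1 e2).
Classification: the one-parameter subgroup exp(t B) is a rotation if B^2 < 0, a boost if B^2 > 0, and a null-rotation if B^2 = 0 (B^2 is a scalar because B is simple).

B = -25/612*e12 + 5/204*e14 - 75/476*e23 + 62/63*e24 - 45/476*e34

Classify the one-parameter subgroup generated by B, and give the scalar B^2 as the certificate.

B^2 term by term: the squares give (-25/612)^2*(e12)^2 + (5/204)^2*(e14)^2 + (-75/476)^2*(e23)^2 + (62/63)^2*(e24)^2 + (-45/476)^2*(e34)^2 = 625/374544*(+1) + 25/41616*(+1) + 5625/226576*(-1) + 3844/3969*(-1) + 2025/226576*(-1) = -1 (each basis 2-blade squares to minus the product of its generators' squares); cross terms between blades sharing an index anticommute and cancel; the commuting (index-disjoint) pairs give grade-4 terms 2*c*c'*(blade product), which cancel blade by blade — e1234: 125/16184 - 125/16184 = 0 — confirming B is simple. So B^2 = -1.
Answer: rotation, certificate B^2 = -1. No conjugation can change B^2 = -1; the sign gives the class.


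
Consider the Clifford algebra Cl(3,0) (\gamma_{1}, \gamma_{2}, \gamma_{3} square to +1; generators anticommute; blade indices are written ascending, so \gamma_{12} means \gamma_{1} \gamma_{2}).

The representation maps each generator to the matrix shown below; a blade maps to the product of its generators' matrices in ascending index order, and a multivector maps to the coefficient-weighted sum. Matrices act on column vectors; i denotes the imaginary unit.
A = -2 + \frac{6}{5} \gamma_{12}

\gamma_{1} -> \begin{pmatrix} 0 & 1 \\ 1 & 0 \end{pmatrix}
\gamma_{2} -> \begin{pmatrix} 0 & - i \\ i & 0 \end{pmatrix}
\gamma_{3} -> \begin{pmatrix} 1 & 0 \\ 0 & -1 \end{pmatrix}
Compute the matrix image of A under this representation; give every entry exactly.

Bivector images (products of the table entries): rho(\gamma_{12}) = rho(\gamma_{1})rho(\gamma_{2}) = \begin{pmatrix} i & 0 \\ 0 & - i \end{pmatrix}.
M = (-2)*1 + (\frac{6}{5})*rho(\gamma_{12}), summed entrywise (1 is the identity matrix):
Answer: \begin{pmatrix} -2 + \frac{6 i}{5} & 0 \\ 0 & -2 - \frac{6 i}{5} \end{pmatrix}


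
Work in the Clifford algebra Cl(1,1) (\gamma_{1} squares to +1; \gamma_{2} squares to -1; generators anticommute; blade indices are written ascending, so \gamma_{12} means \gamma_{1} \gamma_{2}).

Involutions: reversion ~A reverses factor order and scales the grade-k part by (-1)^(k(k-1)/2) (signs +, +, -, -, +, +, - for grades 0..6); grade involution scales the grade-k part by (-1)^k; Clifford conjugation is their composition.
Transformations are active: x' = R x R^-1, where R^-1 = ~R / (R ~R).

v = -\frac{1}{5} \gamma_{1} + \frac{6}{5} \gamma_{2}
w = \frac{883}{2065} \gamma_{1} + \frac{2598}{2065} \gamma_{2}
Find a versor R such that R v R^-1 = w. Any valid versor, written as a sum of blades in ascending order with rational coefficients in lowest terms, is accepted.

Reasoning: v^2 = w^2 = -\frac{7}{5} since conjugation preserves the quadratic form; R = v + w = \frac{94}{413} \gamma_{1} + \frac{5076}{2065} \gamma_{2} is then valid when invertible, keeping its own part and reversing (v - w)/2.
Answer: \frac{94}{413} \gamma_{1} + \frac{5076}{2065} \gamma_{2}


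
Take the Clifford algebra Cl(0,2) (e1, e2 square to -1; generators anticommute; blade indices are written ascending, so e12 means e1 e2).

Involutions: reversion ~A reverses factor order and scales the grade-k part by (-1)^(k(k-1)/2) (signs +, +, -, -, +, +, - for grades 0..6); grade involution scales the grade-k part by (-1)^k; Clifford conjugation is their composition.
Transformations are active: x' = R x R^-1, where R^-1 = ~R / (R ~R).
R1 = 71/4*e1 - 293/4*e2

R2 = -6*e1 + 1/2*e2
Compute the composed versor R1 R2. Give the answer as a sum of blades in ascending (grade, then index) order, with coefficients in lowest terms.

Distribute over the terms of R1 (each basis-blade product reordered to ascending indices, repeated generators contracted through their squares):
(71/4*e1) R2 = 213/2 + 71/8*e12
(-293/4*e2) R2 = 293/8 - 879/2*e12
Summing the partial products and collecting blades:
Answer: 1145/8 - 3445/8*e12


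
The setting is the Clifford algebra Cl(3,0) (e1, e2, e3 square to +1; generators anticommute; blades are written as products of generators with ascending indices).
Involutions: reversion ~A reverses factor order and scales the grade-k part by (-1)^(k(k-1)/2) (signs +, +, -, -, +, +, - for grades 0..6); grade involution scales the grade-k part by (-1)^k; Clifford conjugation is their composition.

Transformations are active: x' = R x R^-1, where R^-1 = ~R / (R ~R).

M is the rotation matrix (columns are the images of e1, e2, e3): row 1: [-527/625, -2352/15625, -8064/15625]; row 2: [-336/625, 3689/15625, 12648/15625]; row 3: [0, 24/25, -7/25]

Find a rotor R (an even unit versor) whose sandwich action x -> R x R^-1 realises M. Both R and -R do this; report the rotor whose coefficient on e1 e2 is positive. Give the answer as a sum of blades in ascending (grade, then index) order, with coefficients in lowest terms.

Method: write R = a + b12*e1 e2 + b13*e1 e3 + b23*e2 e3 with a^2 + b12^2 + b13^2 + b23^2 = 1 (so R^-1 = ~R). Expanding the columns R e_j ~R gives tr M = 4a^2 - 1 and, from the antisymmetric part, M21 - M12 = -4a*b12, M13 - M31 = 4a*b13, M32 - M23 = -4a*b23.
Here tr M = -13861/15625, so a^2 = (1 + tr M)/4 = 441/15625 and a = ±21/125. Taking a = 21/125: M21 - M12 = -6048/15625, M13 - M31 = -8064/15625, M32 - M23 = 2352/15625, giving b12 = 72/125, b13 = -96/125, b23 = -28/125, i.e. R = 21/125 + 72/125*e1 e2 - 96/125*e1 e3 - 28/125*e2 e3.
Its e1 e2 coefficient is already positive.
Answer: 21/125 + 72/125*e1 e2 - 96/125*e1 e3 - 28/125*e2 e3. Uniqueness: Spin(3) -> SO(3) maps R and -R to the same rotation of trace -13861/15625; fixing the sign of the e1 e2 coefficient removes the ambiguity.


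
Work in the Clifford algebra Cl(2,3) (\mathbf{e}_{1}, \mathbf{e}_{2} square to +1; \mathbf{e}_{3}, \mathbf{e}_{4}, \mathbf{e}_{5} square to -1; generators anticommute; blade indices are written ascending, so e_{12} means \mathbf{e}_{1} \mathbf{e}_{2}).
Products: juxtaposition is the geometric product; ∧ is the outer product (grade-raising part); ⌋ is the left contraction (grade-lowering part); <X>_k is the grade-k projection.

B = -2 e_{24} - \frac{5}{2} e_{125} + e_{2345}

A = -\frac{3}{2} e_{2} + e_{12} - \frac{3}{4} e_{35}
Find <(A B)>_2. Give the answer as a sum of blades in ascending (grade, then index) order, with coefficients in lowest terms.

step 1: 3 e_{4} + \frac{5}{2} e_{5} - 2 e_{14} - \frac{15}{4} e_{15} - \frac{3}{4} e_{24} - \frac{15}{8} e_{123} - \frac{3}{2} e_{345} + e_{1345} - \frac{3}{2} e_{2345}
step 2: -2 e_{14} - \frac{15}{4} e_{15} - \frac{3}{4} e_{24}
Answer: -2 e_{14} - \frac{15}{4} e_{15} - \frac{3}{4} e_{24}


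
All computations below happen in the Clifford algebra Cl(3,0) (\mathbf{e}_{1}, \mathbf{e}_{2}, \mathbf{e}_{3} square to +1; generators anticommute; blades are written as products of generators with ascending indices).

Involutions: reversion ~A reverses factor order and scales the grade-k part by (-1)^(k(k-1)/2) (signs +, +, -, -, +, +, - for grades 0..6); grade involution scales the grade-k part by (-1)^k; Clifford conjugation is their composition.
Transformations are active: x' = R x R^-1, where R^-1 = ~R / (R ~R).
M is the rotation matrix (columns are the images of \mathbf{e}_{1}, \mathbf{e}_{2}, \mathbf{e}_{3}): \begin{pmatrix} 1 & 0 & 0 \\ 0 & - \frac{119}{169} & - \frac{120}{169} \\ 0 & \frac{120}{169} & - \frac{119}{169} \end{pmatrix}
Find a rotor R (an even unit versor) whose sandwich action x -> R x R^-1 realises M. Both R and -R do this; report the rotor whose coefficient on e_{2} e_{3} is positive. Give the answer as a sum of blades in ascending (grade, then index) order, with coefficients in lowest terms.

Method: write R = a + b12*e_{1} e_{2} + b13*e_{1} e_{3} + b23*e_{2} e_{3} with a^2 + b12^2 + b13^2 + b23^2 = 1 (so R^-1 = ~R). Expanding the columns R e_j ~R gives tr M = 4a^2 - 1 and, from the antisymmetric part, M21 - M12 = -4a*b12, M13 - M31 = 4a*b13, M32 - M23 = -4a*b23.
Here tr M = -\frac{69}{169}, so a^2 = (1 + tr M)/4 = \frac{25}{169} and a = ±\frac{5}{13}. Taking a = \frac{5}{13}: M21 - M12 = 0, M13 - M31 = 0, M32 - M23 = \frac{240}{169}, giving b12 = 0, b13 = 0, b23 = -\frac{12}{13}, i.e. R = \frac{5}{13} - \frac{12}{13} e_{2} e_{3}.
Its e_{2} e_{3} coefficient is negative, so report the other preimage -R.
Answer: -\frac{5}{13} + \frac{12}{13} e_{2} e_{3}. Note: both R and -R realise this M (trace -\frac{69}{169}); the covering map identifies them, and the e_{2} e_{3}-coefficient sign is the tie-breaker.


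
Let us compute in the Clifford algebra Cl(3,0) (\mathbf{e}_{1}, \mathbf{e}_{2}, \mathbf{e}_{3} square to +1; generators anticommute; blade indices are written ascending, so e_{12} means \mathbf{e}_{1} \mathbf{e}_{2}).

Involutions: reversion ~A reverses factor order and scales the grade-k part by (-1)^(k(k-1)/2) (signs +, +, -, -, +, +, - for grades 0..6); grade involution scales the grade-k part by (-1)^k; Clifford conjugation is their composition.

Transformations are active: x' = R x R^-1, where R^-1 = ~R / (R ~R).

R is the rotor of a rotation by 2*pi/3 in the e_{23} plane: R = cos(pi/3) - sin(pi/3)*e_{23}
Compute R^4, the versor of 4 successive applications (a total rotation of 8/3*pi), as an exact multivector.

Rotor phase runs at HALF the rotation angle; powers of one rotor simply add phase, so after 4 steps in e_{23} the phase is 4*pi/3 = \frac{4 \pi}{3} and R^4 = cos(\frac{4 \pi}{3}) - sin(\frac{4 \pi}{3})*e_{23}.
cos(\frac{4 \pi}{3}) = - \frac{1}{2} and sin(\frac{4 \pi}{3}) = - \frac{\sqrt{3}}{2}, so R^4 = -\frac{1}{2} + \frac{\sqrt{3}}{2} e_{23}. The net rotation is 2/3*pi (after discarding 1 full turn, each of which contributes a factor -1 to the rotor); the rotor keeps the half-angle phase exactly.
Answer: -\frac{1}{2} + \frac{\sqrt{3}}{2} e_{23}


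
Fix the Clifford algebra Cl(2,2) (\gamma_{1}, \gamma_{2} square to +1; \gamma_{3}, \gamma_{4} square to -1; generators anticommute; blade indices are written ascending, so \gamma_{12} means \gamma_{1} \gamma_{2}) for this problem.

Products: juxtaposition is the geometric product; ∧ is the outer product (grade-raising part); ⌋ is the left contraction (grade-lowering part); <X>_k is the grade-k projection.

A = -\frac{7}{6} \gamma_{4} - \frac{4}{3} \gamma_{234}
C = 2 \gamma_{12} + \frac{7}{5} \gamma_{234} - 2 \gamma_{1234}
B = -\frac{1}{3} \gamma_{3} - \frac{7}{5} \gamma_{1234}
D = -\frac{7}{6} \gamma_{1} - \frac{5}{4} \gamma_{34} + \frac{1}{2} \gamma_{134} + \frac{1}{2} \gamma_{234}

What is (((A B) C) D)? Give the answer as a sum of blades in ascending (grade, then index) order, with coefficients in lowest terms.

step 1: \frac{28}{15} \gamma_{1} + \frac{4}{9} \gamma_{24} - \frac{7}{18} \gamma_{34} + \frac{49}{30} \gamma_{123}
step 2: \frac{77}{18} \gamma_{2} - \frac{35}{9} \gamma_{3} - \frac{49}{15} \gamma_{4} - \frac{7}{9} \gamma_{12} + \frac{8}{9} \gamma_{13} + \frac{629}{450} \gamma_{14} - \frac{56}{15} \gamma_{234} + \frac{413}{225} \gamma_{1234}
step 3: \frac{28}{15} - \frac{413}{450} \gamma_{1} - \frac{3143}{675} \gamma_{2} + \frac{5969}{1350} \gamma_{3} - \frac{3761}{1350} \gamma_{4} + \frac{1463}{270} \gamma_{12} - \frac{5023}{1080} \gamma_{13} - \frac{209}{45} \gamma_{14} + \frac{49}{30} \gamma_{23} - \frac{35}{18} \gamma_{24} + \frac{77}{36} \gamma_{34} - \frac{629}{900} \gamma_{123} + \frac{4}{9} \gamma_{124} - \frac{7}{18} \gamma_{134} - \frac{15211}{5400} \gamma_{234} - \frac{497}{90} \gamma_{1234}
Answer: \frac{28}{15} - \frac{413}{450} \gamma_{1} - \frac{3143}{675} \gamma_{2} + \frac{5969}{1350} \gamma_{3} - \frac{3761}{1350} \gamma_{4} + \frac{1463}{270} \gamma_{12} - \frac{5023}{1080} \gamma_{13} - \frac{209}{45} \gamma_{14} + \frac{49}{30} \gamma_{23} - \frac{35}{18} \gamma_{24} + \frac{77}{36} \gamma_{34} - \frac{629}{900} \gamma_{123} + \frac{4}{9} \gamma_{124} - \frac{7}{18} \gamma_{134} - \frac{15211}{5400} \gamma_{234} - \frac{497}{90} \gamma_{1234}


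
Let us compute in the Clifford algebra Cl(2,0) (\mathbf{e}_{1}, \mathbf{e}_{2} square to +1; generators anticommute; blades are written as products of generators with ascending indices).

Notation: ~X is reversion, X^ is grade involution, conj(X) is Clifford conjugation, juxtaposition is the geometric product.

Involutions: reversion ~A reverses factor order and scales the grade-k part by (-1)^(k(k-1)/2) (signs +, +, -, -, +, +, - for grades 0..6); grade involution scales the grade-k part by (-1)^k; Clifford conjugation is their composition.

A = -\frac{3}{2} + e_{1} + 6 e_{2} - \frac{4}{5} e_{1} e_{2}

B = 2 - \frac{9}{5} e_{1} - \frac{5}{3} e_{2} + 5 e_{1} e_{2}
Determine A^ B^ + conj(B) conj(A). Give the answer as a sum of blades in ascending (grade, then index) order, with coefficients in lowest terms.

first term: -\frac{54}{5} + \frac{719}{30} e_{1} - \frac{903}{50} e_{2} + \frac{1}{30} e_{1} e_{2}
second term: -\frac{54}{5} + \frac{719}{30} e_{1} - \frac{903}{50} e_{2} - \frac{1}{30} e_{1} e_{2}
Answer: -\frac{108}{5} + \frac{719}{15} e_{1} - \frac{903}{25} e_{2}


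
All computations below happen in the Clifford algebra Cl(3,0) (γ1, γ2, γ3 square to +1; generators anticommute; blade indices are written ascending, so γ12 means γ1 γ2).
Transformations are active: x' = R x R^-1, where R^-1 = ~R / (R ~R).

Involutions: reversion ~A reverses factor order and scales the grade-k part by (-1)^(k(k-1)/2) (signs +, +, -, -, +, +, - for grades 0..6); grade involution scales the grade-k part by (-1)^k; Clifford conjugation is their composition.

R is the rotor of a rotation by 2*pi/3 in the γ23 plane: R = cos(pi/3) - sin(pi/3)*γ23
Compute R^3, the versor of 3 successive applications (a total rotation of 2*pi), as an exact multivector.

Rotor phase runs at HALF the rotation angle; powers of one rotor simply add phase, so after 3 steps in γ23 the phase is 3*pi/3 = pi and R^3 = cos(pi) - sin(pi)*γ23.
cos(pi) = -1 and sin(pi) = 0, so R^3 = -1. The total rotation 2*pi is 1 full turn, so every vector returns to itself, yet the rotor is -1, on the OTHER sheet of the double cover (an odd number of 2*pi turns).
Answer: -1


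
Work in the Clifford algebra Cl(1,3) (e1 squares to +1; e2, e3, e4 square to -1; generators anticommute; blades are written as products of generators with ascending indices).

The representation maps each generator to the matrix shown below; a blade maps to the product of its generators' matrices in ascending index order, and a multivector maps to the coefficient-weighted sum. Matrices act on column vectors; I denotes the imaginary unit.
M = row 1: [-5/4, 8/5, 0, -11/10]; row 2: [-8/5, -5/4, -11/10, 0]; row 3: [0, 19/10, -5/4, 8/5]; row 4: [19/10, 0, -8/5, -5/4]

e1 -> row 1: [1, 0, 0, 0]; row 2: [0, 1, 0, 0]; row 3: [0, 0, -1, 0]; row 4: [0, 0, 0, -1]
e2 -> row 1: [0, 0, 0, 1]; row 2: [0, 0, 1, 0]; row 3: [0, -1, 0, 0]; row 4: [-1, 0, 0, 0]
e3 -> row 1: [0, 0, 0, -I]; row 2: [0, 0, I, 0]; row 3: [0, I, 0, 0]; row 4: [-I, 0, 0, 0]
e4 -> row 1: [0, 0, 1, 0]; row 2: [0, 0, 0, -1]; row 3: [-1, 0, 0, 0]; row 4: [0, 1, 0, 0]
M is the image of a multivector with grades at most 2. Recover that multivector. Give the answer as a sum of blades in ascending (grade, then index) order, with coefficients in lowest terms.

Method: the blade images are trace-orthogonal — tr(rho(e_A) rho(e_B)^-1) = 4 if A = B and 0 otherwise — and rho(e_A)^-1 = (e_A)^2 * rho(e_A) with (e_A)^2 = +1 or -1, so the coefficient of e_A in the preimage is (e_A)^2 * tr(M rho(e_A))/4.
Nonzero projections over blades of grade <= 2: 1: (1)^2 = +1, tr(M 1) = -5, coefficient -5/4; e2: (e2)^2 = -1, tr(M rho(e2)) = 6, coefficient -3/2; e1 e2: (e1 e2)^2 = +1, tr(M rho(e1 e2)) = 8/5, coefficient 2/5; e2 e4: (e2 e4)^2 = -1, tr(M rho(e2 e4)) = -32/5, coefficient 8/5. Every other blade of grade <= 2 projects to 0.
Answer: -5/4 - 3/2*e2 + 2/5*e1 e2 + 8/5*e2 e4


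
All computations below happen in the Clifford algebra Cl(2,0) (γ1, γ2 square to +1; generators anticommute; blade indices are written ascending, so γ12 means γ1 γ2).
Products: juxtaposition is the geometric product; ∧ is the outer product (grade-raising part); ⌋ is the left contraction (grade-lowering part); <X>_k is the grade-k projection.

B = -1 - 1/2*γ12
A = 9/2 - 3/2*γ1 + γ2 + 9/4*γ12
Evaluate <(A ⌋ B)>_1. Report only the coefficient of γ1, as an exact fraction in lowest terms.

step 1: -27/8 + 1/2*γ1 + 3/4*γ2 - 9/4*γ12
step 2: 1/2*γ1 + 3/4*γ2
Answer: 1/2


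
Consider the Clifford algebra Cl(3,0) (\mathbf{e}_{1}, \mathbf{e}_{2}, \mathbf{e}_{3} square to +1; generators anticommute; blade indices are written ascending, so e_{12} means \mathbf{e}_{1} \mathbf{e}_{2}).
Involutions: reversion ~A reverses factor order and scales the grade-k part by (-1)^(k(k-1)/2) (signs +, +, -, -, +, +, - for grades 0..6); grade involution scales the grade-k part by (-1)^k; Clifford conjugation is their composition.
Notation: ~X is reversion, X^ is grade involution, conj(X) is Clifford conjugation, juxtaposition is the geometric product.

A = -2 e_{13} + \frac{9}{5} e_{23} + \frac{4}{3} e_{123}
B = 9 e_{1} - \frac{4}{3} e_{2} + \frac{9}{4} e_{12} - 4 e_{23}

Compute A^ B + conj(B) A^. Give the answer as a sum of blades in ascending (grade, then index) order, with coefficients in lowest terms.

first term: \frac{36}{5} - \frac{16}{3} e_{1} + \frac{117}{5} e_{3} - 8 e_{12} - \frac{1049}{180} e_{13} - \frac{33}{2} e_{23} + \frac{203}{15} e_{123}
second term: -\frac{36}{5} + \frac{16}{3} e_{1} + \frac{87}{5} e_{3} - 8 e_{12} - \frac{409}{180} e_{13} + \frac{15}{2} e_{23} - \frac{203}{15} e_{123}
Answer: \frac{204}{5} e_{3} - 16 e_{12} - \frac{81}{10} e_{13} - 9 e_{23}


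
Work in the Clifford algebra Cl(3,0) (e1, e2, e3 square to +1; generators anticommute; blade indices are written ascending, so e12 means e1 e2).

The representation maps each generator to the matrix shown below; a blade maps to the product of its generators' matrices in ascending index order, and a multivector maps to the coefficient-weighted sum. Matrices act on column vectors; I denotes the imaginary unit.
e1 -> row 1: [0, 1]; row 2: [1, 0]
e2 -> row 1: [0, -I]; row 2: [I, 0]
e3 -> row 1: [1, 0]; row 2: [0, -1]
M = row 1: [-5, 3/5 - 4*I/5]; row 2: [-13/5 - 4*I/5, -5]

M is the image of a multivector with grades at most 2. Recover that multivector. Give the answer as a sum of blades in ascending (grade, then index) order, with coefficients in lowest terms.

Method: 1, rho(e1), rho(e2), rho(e3) form a trace-orthogonal basis of the 2x2 complex matrices (tr(X Y) = 2 if X = Y, else 0), so M = m0*1 + m1*rho(e1) + m2*rho(e2) + m3*rho(e3) with m0 = tr(M)/2 = -5, m1 = tr(M rho(e1))/2 = -1 - 4*I/5, m2 = tr(M rho(e2))/2 = 8*I/5, m3 = tr(M rho(e3))/2 = 0.
Multiplying table entries, the bivector images are rho(e12) = I*rho(e3), rho(e13) = -I*rho(e2), rho(e23) = I*rho(e1); with real blade coefficients the real parts of m0..m3 are the coefficients of 1, e1, e2, e3 and the imaginary parts give the bivectors (e23: Im m1, e13: -Im m2, e12: Im m3).
Answer: -5 - e1 - 8/5*e13 - 4/5*e23


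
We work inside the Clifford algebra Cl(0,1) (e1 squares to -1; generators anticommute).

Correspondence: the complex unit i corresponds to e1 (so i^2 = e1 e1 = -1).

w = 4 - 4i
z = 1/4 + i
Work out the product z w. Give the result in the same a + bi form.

In blades: z = 1/4 + e1, w = 4 - 4*e1.
Distribute z over w term by term (generator squares from the signature, products reordered to ascending indices): (1/4)*w = 1 - e1; (e1)*w = 4 + 4*e1.
Sum: 5 + 3*e1; translating back through the correspondence:
Answer: 5 + 3i


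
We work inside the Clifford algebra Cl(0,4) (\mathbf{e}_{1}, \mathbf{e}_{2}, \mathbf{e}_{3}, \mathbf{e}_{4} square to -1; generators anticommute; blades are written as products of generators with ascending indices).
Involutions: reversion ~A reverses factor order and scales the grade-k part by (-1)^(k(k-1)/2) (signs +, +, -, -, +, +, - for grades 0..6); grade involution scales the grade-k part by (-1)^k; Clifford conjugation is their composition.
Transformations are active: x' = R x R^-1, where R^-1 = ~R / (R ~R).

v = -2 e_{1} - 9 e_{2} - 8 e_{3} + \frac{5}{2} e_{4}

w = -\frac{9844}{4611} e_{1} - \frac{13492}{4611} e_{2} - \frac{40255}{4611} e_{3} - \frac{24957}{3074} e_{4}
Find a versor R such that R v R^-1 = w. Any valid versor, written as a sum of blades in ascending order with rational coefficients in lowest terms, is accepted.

Construction: equal norms (both -\frac{621}{4}) license R = v + w = -\frac{19066}{4611} e_{1} - \frac{54991}{4611} e_{2} - \frac{77143}{4611} e_{3} - \frac{8636}{1537} e_{4} — nothing changes along that direction, while (v - w)/2 changes sign, so v maps onto w.
Answer: -\frac{19066}{4611} e_{1} - \frac{54991}{4611} e_{2} - \frac{77143}{4611} e_{3} - \frac{8636}{1537} e_{4}


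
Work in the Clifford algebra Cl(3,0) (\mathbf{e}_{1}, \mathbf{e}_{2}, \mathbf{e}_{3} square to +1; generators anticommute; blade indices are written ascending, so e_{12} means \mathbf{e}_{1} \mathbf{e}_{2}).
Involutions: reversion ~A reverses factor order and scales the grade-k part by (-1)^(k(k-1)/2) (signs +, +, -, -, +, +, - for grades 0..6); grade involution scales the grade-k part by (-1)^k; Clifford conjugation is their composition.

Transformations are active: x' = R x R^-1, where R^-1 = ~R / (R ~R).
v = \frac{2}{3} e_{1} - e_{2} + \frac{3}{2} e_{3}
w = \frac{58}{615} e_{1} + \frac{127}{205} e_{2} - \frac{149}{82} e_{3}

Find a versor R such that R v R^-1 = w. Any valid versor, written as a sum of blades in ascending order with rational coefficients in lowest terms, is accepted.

R = v + w = \frac{156}{205} e_{1} - \frac{78}{205} e_{2} - \frac{13}{41} e_{3} works: the equal norms (\frac{133}{36}) guarantee its sandwich swaps v into w.
Answer: \frac{156}{205} e_{1} - \frac{78}{205} e_{2} - \frac{13}{41} e_{3}


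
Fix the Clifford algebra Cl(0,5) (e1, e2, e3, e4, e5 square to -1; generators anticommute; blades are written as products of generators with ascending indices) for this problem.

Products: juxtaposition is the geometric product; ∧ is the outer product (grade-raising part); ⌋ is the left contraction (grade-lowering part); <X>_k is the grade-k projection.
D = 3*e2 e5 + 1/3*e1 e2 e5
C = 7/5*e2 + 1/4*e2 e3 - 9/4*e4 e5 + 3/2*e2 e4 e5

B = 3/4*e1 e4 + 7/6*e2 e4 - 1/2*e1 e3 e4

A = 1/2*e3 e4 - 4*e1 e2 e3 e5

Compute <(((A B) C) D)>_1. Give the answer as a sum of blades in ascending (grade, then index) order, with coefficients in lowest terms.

step 1: 1/4*e1 - 3/8*e1 e3 - 7/12*e2 e3 - 2*e2 e4 e5 - 14/3*e1 e3 e4 e5 + 3*e2 e3 e4 e5
step 2: -137/48 - 9/2*e2 - 319/60*e3 + 41/160*e1 e2 - 21/2*e1 e3 + 27/4*e2 e3 + 41/20*e4 e5 - 513/80*e1 e2 e3 - 9/16*e1 e4 e5 + 153/40*e3 e4 e5 - 19/24*e1 e2 e4 e5 + 27/32*e1 e3 e4 e5 + 21/16*e2 e3 e4 e5 + 1703/240*e1 e2 e3 e4 e5
step 3: -19/72*e4 + 6439/480*e5 - 19/8*e1 e4 - 363/160*e1 e5 - 507/80*e2 e4 - 137/16*e2 e5 - 283/180*e3 e4 + 1791/80*e3 e5 + 241/240*e1 e2 e4 - 137/144*e1 e2 e5 - 869/40*e1 e3 e4 - 1359/80*e1 e3 e5 + 1881/160*e2 e3 e4 + 389/20*e2 e3 e5 + 201/160*e1 e2 e3 e4 + 5351/180*e1 e2 e3 e5
step 4: -19/72*e4 + 6439/480*e5
Answer: -19/72*e4 + 6439/480*e5


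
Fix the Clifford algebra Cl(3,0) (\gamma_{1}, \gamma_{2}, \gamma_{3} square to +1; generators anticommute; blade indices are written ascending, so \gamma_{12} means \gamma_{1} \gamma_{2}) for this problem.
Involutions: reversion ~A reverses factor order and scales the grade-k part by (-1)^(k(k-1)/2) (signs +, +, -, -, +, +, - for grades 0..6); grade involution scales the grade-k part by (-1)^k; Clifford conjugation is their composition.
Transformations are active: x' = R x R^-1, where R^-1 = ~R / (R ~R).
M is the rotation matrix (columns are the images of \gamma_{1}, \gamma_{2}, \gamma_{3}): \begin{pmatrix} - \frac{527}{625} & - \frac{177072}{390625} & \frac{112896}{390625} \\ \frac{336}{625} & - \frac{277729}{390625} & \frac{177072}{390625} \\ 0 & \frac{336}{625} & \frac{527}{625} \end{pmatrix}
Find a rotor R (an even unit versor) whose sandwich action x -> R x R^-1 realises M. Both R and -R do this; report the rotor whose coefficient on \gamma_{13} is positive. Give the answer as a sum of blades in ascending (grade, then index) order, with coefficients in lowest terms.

Method: write R = a + b12*\gamma_{12} + b13*\gamma_{13} + b23*\gamma_{23} with a^2 + b12^2 + b13^2 + b23^2 = 1 (so R^-1 = ~R). Expanding the columns R e_j ~R gives tr M = 4a^2 - 1 and, from the antisymmetric part, M21 - M12 = -4a*b12, M13 - M31 = 4a*b13, M32 - M23 = -4a*b23.
Here tr M = -\frac{277729}{390625}, so a^2 = (1 + tr M)/4 = \frac{28224}{390625} and a = ±\frac{168}{625}. Taking a = \frac{168}{625}: M21 - M12 = \frac{387072}{390625}, M13 - M31 = \frac{112896}{390625}, M32 - M23 = \frac{32928}{390625}, giving b12 = -\frac{576}{625}, b13 = \frac{168}{625}, b23 = -\frac{49}{625}, i.e. R = \frac{168}{625} - \frac{576}{625} \gamma_{12} + \frac{168}{625} \gamma_{13} - \frac{49}{625} \gamma_{23}.
Its \gamma_{13} coefficient is already positive.
Answer: \frac{168}{625} - \frac{576}{625} \gamma_{12} + \frac{168}{625} \gamma_{13} - \frac{49}{625} \gamma_{23}. Sheet selection: the two-to-one cover makes ±R indistinguishable at the matrix level (trace -\frac{277729}{390625}), so uniqueness comes from the required sign on \gamma_{13}.
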